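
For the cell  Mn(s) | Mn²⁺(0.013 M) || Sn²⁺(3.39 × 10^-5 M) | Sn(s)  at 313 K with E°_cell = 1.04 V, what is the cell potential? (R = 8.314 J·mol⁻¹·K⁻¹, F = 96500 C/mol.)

0.960 V

Balancing electrons gives n = 2; the reaction quotient is Q = [Mn²⁺]/[Sn²⁺] = 383.
E = E° − (RT/nF) ln Q = 1.04 − (8.314×313)/(2×96500) × (5.949) = 1.040 − 0.080 = 0.960 V.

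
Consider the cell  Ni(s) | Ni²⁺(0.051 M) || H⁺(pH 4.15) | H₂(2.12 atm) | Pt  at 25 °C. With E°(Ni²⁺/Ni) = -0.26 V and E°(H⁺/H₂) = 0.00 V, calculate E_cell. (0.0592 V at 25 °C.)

0.043 V

The hydrogen couple is the cathode, so E°_cell = 0.26 V; n = 2.
[H⁺] = 10^(−4.15) = 7.1 × 10^-5 M, and Q = [Ni²⁺]·P(H₂) / [H⁺]^2 = 2.16 × 10^7.
E = E° − (0.0592/2) log Q = 0.26 − (0.0592/2)(7.334) = 0.043 V.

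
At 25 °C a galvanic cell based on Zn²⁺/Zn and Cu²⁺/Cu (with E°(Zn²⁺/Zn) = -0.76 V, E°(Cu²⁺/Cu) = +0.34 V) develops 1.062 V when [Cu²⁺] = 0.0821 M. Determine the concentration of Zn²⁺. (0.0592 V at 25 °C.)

1.6 M

From the Nernst equation, log Q = n(E° − E)/0.0592 = 2(1.10 − 1.062)/0.0592 = 1.284, so Q = 19.2.
With Q = [Zn²⁺]/[Cu²⁺] and the known concentrations, [Zn²⁺] in the numerator gives [Zn²⁺] = 1.6 M.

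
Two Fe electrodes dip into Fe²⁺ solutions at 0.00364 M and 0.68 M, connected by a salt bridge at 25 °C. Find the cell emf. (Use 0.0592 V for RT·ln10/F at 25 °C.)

Both half-cells are Fe²⁺/Fe, so E°_cell = 0. The concentrated side is the cathode; the cell reaction moves Fe²⁺ from high to low concentration with n = 2.
Q = [Fe²⁺]_dilute/[Fe²⁺]_conc = 0.00364/0.68 = 0.00535.
E = 0 − (0.0592/2) log Q = −(0.0592/2)(-2.271) = 0.0672 V.

0.067 V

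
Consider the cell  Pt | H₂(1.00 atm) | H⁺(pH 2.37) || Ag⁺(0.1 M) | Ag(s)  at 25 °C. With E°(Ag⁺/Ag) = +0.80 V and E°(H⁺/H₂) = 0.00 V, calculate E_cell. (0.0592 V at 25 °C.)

0.88 V

The Ag⁺/Ag couple is the cathode, so E°_cell = 0.80 V; n = 2.
[H⁺] = 10^(−2.37) = 0.0043 M, and Q = [H⁺]^2 / ([Ag⁺]^2·P(H₂)) = 0.00182.
E = E° − (0.0592/2) log Q = 0.80 − (0.0592/2)(-2.740) = 0.881 V.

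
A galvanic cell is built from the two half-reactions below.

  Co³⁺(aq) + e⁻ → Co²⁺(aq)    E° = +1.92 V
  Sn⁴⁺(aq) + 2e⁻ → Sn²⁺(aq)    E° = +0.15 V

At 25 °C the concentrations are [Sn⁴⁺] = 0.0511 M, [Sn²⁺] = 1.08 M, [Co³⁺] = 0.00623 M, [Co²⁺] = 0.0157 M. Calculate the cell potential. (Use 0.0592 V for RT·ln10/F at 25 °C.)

The Co³⁺/Co²⁺ couple has the higher reduction potential and acts as the cathode, so E°_cell = +1.92 − (+0.15) = 1.77 V.
Balancing electrons gives n = 2; the reaction quotient is Q = [Sn⁴⁺]·[Co²⁺]^2/([Sn²⁺]·[Co³⁺]^2) = 0.300.
At 25 °C, E = E° − (0.0592/n) log Q = 1.77 − (0.0592/2)(-0.522) = 1.770 + 0.015 = 1.785 V.

1.79 V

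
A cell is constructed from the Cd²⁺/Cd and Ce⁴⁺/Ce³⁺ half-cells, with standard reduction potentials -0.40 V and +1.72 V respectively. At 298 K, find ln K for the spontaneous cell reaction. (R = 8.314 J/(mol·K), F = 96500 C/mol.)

ln K = 165.1

E°_cell = +1.72 − (-0.40) = 2.12 V, with n = 2 electrons transferred.
At equilibrium E = 0, so the Nernst equation gives ln K = nFE°/RT = (2)(96500)(2.12)/((8.314)(298)) = 165.15.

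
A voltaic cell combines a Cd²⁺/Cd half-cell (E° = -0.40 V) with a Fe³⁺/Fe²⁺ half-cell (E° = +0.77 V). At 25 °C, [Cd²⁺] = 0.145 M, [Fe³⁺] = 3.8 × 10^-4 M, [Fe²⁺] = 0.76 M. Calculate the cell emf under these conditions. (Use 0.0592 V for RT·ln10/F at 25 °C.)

0.999 V

The Fe³⁺/Fe²⁺ couple has the higher reduction potential and acts as the cathode, so E°_cell = +0.77 − (-0.40) = 1.17 V.
Balancing electrons gives n = 2; the reaction quotient is Q = [Cd²⁺]·[Fe²⁺]^2/[Fe³⁺]^2 = 5.8 × 10^5.
At 25 °C, E = E° − (0.0592/n) log Q = 1.17 − (0.0592/2)(5.763) = 1.170 − 0.171 = 0.999 V.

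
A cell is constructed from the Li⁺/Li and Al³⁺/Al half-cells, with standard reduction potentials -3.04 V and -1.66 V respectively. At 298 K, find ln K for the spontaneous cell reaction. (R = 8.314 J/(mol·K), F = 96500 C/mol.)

ln K = 161.3

E°_cell = -1.66 − (-3.04) = 1.38 V, with n = 3 electrons transferred.
At equilibrium E = 0, so the Nernst equation gives ln K = nFE°/RT = (3)(96500)(1.38)/((8.314)(298)) = 161.25.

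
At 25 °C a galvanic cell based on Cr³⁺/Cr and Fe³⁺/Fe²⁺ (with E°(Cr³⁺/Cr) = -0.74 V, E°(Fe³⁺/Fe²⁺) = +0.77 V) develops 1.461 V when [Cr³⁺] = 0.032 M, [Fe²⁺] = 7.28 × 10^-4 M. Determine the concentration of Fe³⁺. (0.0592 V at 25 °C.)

From the Nernst equation, log Q = n(E° − E)/0.0592 = 3(1.51 − 1.461)/0.0592 = 2.483, so Q = 304.
With Q = [Cr³⁺]·[Fe²⁺]^3/[Fe³⁺]^3 and the known concentrations, [Fe³⁺]^3 in the denominator gives [Fe³⁺] = 3.4 × 10^-5 M.

3.4 × 10^-5 M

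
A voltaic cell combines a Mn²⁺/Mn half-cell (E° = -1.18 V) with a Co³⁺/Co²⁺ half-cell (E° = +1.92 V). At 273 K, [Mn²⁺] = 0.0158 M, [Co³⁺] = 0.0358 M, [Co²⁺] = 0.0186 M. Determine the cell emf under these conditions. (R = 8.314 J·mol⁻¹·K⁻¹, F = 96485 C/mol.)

The Co³⁺/Co²⁺ couple has the higher reduction potential and acts as the cathode, so E°_cell = +1.92 − (-1.18) = 3.10 V.
Balancing electrons gives n = 2; the reaction quotient is Q = [Mn²⁺]·[Co²⁺]^2/[Co³⁺]^2 = 0.00426.
E = E° − (RT/nF) ln Q = 3.10 − (8.314×273)/(2×96485) × (-5.457) = 3.100 + 0.064 = 3.164 V.

3.16 V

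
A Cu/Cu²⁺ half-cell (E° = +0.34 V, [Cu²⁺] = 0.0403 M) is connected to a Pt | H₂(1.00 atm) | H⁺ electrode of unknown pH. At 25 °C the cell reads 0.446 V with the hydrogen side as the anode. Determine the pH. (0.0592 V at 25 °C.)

pH = 2.49

E°_cell = 0.34 V and n = 2.
log Q = n(E° − E)/0.0592 = 2×(0.34 − 0.446)/0.0592 = -3.581.
With Q = [H⁺]^2 / ([Cu²⁺]·P(H₂)), solving for [H⁺] gives log[H⁺] = -2.488, so pH = 2.49.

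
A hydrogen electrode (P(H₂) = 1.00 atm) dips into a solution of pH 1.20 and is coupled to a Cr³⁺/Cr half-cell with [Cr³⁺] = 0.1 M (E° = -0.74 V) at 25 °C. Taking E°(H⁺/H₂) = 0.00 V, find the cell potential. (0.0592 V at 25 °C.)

0.69 V

The hydrogen couple is the cathode, so E°_cell = 0.74 V; n = 6.
[H⁺] = 10^(−1.20) = 0.063 M, and Q = [Cr³⁺]^2·P(H₂)^3 / [H⁺]^6 = 1.58 × 10^5.
E = E° − (0.0592/6) log Q = 0.74 − (0.0592/6)(5.200) = 0.689 V.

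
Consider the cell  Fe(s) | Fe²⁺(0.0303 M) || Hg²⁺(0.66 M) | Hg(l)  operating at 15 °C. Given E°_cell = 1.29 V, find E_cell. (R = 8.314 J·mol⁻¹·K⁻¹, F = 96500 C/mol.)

Balancing electrons gives n = 2; the reaction quotient is Q = [Fe²⁺]/[Hg²⁺] = 0.0459.
E = E° − (RT/nF) ln Q = 1.29 − (8.314×288)/(2×96500) × (-3.081) = 1.290 + 0.038 = 1.328 V.

1.33 V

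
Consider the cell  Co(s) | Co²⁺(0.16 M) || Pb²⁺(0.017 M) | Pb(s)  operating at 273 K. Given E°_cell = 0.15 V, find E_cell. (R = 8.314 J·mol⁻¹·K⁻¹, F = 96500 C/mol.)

Balancing electrons gives n = 2; the reaction quotient is Q = [Co²⁺]/[Pb²⁺] = 9.41.
E = E° − (RT/nF) ln Q = 0.15 − (8.314×273)/(2×96500) × (2.242) = 0.150 − 0.026 = 0.124 V.

0.124 V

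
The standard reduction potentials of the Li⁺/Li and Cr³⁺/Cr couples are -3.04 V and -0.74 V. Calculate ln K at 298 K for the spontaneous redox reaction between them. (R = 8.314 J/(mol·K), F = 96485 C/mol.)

E°_cell = -0.74 − (-3.04) = 2.30 V, with n = 3 electrons transferred.
At equilibrium E = 0, so the Nernst equation gives ln K = nFE°/RT = (3)(96485)(2.30)/((8.314)(298)) = 268.71.

ln K = 268.7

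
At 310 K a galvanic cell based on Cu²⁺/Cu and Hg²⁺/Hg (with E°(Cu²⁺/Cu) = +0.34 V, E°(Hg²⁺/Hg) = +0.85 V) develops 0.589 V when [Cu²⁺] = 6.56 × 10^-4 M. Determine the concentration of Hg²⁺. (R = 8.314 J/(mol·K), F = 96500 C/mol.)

From the Nernst equation, ln Q = nF(E° − E)/RT = 2×96500×(0.51 − 0.589)/(8.314×310) = -5.916, so Q = 0.00270.
With Q = [Cu²⁺]/[Hg²⁺] and the known concentrations, [Hg²⁺] in the denominator gives [Hg²⁺] = 0.24 M.

0.24 M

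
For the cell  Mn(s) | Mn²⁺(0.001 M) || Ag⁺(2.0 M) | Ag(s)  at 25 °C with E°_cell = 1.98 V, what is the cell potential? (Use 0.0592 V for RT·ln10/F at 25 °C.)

2.09 V

Balancing electrons gives n = 2; the reaction quotient is Q = [Mn²⁺]/[Ag⁺]^2 = 2.5 × 10^-4.
At 25 °C, E = E° − (0.0592/n) log Q = 1.98 − (0.0592/2)(-3.602) = 1.980 + 0.107 = 2.087 V.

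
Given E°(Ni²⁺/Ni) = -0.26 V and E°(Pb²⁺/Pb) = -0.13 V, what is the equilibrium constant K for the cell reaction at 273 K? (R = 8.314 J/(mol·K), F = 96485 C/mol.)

E°_cell = -0.13 − (-0.26) = 0.13 V, with n = 2 electrons transferred.
At equilibrium E = 0, so the Nernst equation gives ln K = nFE°/RT = (2)(96485)(0.13)/((8.314)(273)) = 11.05.
K = e^11.05 = 6.3 × 10^4.

6.3 × 10^4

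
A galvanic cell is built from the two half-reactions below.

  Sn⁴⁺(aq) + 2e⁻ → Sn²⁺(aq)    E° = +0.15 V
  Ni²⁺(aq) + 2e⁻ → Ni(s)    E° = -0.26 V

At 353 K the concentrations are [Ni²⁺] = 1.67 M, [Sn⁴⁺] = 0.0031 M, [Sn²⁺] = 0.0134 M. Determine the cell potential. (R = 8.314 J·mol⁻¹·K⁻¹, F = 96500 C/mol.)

The Sn⁴⁺/Sn²⁺ couple has the higher reduction potential and acts as the cathode, so E°_cell = +0.15 − (-0.26) = 0.41 V.
Balancing electrons gives n = 2; the reaction quotient is Q = [Ni²⁺]·[Sn²⁺]/[Sn⁴⁺] = 7.22.
E = E° − (RT/nF) ln Q = 0.41 − (8.314×353)/(2×96500) × (1.977) = 0.410 − 0.030 = 0.380 V.

0.380 V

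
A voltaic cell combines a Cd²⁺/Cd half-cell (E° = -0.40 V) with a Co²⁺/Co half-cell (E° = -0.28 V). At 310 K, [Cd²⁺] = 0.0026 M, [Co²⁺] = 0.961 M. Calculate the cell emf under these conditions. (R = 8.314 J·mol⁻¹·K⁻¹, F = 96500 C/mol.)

The Co²⁺/Co couple has the higher reduction potential and acts as the cathode, so E°_cell = -0.28 − (-0.40) = 0.12 V.
Balancing electrons gives n = 2; the reaction quotient is Q = [Cd²⁺]/[Co²⁺] = 0.00271.
E = E° − (RT/nF) ln Q = 0.12 − (8.314×310)/(2×96500) × (-5.912) = 0.120 + 0.079 = 0.199 V.

0.199 V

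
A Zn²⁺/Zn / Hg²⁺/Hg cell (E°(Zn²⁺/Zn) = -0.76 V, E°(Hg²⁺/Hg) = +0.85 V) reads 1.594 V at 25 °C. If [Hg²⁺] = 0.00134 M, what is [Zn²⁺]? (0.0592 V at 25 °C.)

From the Nernst equation, log Q = n(E° − E)/0.0592 = 2(1.61 − 1.594)/0.0592 = 0.541, so Q = 3.47.
With Q = [Zn²⁺]/[Hg²⁺] and the known concentrations, [Zn²⁺] in the numerator gives [Zn²⁺] = 0.0047 M.

0.0047 M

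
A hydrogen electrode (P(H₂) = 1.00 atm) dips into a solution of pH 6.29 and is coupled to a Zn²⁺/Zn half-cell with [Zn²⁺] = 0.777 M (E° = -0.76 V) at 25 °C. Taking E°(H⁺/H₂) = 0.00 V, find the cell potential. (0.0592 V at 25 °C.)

0.39 V

The hydrogen couple is the cathode, so E°_cell = 0.76 V; n = 2.
[H⁺] = 10^(−6.29) = 5.1 × 10^-7 M, and Q = [Zn²⁺]·P(H₂) / [H⁺]^2 = 2.95 × 10^12.
E = E° − (0.0592/2) log Q = 0.76 − (0.0592/2)(12.470) = 0.391 V.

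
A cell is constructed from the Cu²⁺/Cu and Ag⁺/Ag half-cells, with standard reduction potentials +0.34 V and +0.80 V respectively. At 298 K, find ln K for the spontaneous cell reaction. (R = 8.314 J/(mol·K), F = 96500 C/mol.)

ln K = 35.8

E°_cell = +0.80 − (+0.34) = 0.46 V, with n = 2 electrons transferred.
At equilibrium E = 0, so the Nernst equation gives ln K = nFE°/RT = (2)(96500)(0.46)/((8.314)(298)) = 35.83.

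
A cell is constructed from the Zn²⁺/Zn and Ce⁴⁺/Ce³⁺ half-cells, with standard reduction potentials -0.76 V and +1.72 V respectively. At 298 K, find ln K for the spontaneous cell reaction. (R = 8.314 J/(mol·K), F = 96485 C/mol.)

ln K = 193.2

E°_cell = +1.72 − (-0.76) = 2.48 V, with n = 2 electrons transferred.
At equilibrium E = 0, so the Nernst equation gives ln K = nFE°/RT = (2)(96485)(2.48)/((8.314)(298)) = 193.16.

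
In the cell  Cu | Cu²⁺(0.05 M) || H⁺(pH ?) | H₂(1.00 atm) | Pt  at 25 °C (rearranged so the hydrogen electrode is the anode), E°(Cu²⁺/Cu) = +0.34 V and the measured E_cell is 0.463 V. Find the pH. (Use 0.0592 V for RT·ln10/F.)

E°_cell = 0.34 V and n = 2.
log Q = n(E° − E)/0.0592 = 2×(0.34 − 0.463)/0.0592 = -4.155.
With Q = [H⁺]^2 / ([Cu²⁺]·P(H₂)), solving for [H⁺] gives log[H⁺] = -2.728, so pH = 2.73.

pH = 2.73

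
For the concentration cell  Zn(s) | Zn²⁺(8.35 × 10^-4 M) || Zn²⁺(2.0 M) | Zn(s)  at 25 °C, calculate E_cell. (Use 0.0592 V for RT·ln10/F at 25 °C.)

0.10 V

Both half-cells are Zn²⁺/Zn, so E°_cell = 0. The concentrated side is the cathode; the cell reaction moves Zn²⁺ from high to low concentration with n = 2.
Q = [Zn²⁺]_dilute/[Zn²⁺]_conc = 8.35 × 10^-4/2.0 = 4.17 × 10^-4.
E = 0 − (0.0592/2) log Q = −(0.0592/2)(-3.379) = 0.1000 V.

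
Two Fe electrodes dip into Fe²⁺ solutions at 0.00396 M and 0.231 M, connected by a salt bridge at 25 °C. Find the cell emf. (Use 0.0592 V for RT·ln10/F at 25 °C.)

Both half-cells are Fe²⁺/Fe, so E°_cell = 0. The concentrated side is the cathode; the cell reaction moves Fe²⁺ from high to low concentration with n = 2.
Q = [Fe²⁺]_dilute/[Fe²⁺]_conc = 0.00396/0.231 = 0.0171.
E = 0 − (0.0592/2) log Q = −(0.0592/2)(-1.766) = 0.0523 V.

0.052 V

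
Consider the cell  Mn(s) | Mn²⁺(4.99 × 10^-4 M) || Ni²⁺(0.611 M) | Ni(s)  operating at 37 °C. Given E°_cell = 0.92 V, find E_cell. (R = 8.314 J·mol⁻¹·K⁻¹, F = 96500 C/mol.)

1.01 V

Balancing electrons gives n = 2; the reaction quotient is Q = [Mn²⁺]/[Ni²⁺] = 8.17 × 10^-4.
E = E° − (RT/nF) ln Q = 0.92 − (8.314×310)/(2×96500) × (-7.110) = 0.920 + 0.095 = 1.015 V.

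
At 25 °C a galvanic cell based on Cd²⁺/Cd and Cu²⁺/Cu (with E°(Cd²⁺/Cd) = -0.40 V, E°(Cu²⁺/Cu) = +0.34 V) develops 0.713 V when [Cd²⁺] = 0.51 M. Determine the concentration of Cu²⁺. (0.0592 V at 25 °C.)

From the Nernst equation, log Q = n(E° − E)/0.0592 = 2(0.74 − 0.713)/0.0592 = 0.912, so Q = 8.17.
With Q = [Cd²⁺]/[Cu²⁺] and the known concentrations, [Cu²⁺] in the denominator gives [Cu²⁺] = 0.062 M.

0.062 M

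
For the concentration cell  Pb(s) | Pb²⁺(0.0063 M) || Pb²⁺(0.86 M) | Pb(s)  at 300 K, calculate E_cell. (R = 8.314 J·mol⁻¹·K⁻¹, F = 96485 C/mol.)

Both half-cells are Pb²⁺/Pb, so E°_cell = 0. The concentrated side is the cathode; the cell reaction moves Pb²⁺ from high to low concentration with n = 2.
Q = [Pb²⁺]_dilute/[Pb²⁺]_conc = 0.0063/0.86 = 0.00733.
E = 0 − (RT/nF) ln Q = −((8.314×300)/(2×96485))(-4.916) = 0.0635 V.

0.064 V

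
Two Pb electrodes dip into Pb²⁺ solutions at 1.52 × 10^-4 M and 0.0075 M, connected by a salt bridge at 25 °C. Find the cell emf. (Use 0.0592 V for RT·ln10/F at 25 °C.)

Both half-cells are Pb²⁺/Pb, so E°_cell = 0. The concentrated side is the cathode; the cell reaction moves Pb²⁺ from high to low concentration with n = 2.
Q = [Pb²⁺]_dilute/[Pb²⁺]_conc = 1.52 × 10^-4/0.0075 = 0.0203.
E = 0 − (0.0592/2) log Q = −(0.0592/2)(-1.693) = 0.0501 V.

0.050 V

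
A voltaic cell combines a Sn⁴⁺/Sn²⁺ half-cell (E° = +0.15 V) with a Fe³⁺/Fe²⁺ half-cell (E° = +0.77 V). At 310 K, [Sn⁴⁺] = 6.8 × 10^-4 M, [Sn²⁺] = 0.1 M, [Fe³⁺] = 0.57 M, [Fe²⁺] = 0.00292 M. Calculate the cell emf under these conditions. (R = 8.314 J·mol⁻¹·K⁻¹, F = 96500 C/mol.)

0.828 V

The Fe³⁺/Fe²⁺ couple has the higher reduction potential and acts as the cathode, so E°_cell = +0.77 − (+0.15) = 0.62 V.
Balancing electrons gives n = 2; the reaction quotient is Q = [Sn⁴⁺]·[Fe²⁺]^2/([Sn²⁺]·[Fe³⁺]^2) = 1.78 × 10^-7.
E = E° − (RT/nF) ln Q = 0.62 − (8.314×310)/(2×96500) × (-15.539) = 0.620 + 0.208 = 0.828 V.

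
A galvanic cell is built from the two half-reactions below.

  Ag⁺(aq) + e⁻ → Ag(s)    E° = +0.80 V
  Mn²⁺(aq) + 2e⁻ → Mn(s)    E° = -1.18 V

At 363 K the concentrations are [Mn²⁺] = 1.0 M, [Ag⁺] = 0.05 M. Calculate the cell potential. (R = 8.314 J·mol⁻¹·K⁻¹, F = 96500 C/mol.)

1.89 V

The Ag⁺/Ag couple has the higher reduction potential and acts as the cathode, so E°_cell = +0.80 − (-1.18) = 1.98 V.
Balancing electrons gives n = 2; the reaction quotient is Q = [Mn²⁺]/[Ag⁺]^2 = 400.
E = E° − (RT/nF) ln Q = 1.98 − (8.314×363)/(2×96500) × (5.991) = 1.980 − 0.094 = 1.886 V.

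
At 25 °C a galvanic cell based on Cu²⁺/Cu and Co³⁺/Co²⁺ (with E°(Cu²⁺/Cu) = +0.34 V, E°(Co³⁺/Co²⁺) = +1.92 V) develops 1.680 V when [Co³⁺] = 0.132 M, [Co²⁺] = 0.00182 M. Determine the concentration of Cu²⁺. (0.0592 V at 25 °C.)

From the Nernst equation, log Q = n(E° − E)/0.0592 = 2(1.58 − 1.680)/0.0592 = -3.378, so Q = 4.18 × 10^-4.
With Q = [Cu²⁺]·[Co²⁺]^2/[Co³⁺]^2 and the known concentrations, [Cu²⁺] in the numerator gives [Cu²⁺] = 2.2 M.

2.2 M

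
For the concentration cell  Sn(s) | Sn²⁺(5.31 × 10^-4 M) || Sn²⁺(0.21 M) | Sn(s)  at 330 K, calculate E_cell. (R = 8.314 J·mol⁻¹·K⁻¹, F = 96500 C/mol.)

0.085 V

Both half-cells are Sn²⁺/Sn, so E°_cell = 0. The concentrated side is the cathode; the cell reaction moves Sn²⁺ from high to low concentration with n = 2.
Q = [Sn²⁺]_dilute/[Sn²⁺]_conc = 5.31 × 10^-4/0.21 = 0.00253.
E = 0 − (RT/nF) ln Q = −((8.314×330)/(2×96500))(-5.980) = 0.0850 V.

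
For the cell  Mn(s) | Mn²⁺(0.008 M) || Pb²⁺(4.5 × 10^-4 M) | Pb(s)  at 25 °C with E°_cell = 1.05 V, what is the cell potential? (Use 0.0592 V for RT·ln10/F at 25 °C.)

Balancing electrons gives n = 2; the reaction quotient is Q = [Mn²⁺]/[Pb²⁺] = 17.8.
At 25 °C, E = E° − (0.0592/n) log Q = 1.05 − (0.0592/2)(1.250) = 1.050 − 0.037 = 1.013 V.

1.01 V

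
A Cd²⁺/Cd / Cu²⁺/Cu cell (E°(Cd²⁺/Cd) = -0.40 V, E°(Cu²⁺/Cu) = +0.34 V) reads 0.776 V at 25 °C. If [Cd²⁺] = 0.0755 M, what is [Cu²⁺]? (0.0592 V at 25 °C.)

1.2 M

From the Nernst equation, log Q = n(E° − E)/0.0592 = 2(0.74 − 0.776)/0.0592 = -1.216, so Q = 0.0608.
With Q = [Cd²⁺]/[Cu²⁺] and the known concentrations, [Cu²⁺] in the denominator gives [Cu²⁺] = 1.2 M.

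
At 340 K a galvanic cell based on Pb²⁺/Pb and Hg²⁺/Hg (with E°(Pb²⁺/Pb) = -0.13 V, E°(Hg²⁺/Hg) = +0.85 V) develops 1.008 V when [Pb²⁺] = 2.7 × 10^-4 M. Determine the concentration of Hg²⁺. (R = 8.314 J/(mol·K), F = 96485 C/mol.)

From the Nernst equation, ln Q = nF(E° − E)/RT = 2×96485×(0.98 − 1.008)/(8.314×340) = -1.911, so Q = 0.148.
With Q = [Pb²⁺]/[Hg²⁺] and the known concentrations, [Hg²⁺] in the denominator gives [Hg²⁺] = 0.0018 M.

0.0018 M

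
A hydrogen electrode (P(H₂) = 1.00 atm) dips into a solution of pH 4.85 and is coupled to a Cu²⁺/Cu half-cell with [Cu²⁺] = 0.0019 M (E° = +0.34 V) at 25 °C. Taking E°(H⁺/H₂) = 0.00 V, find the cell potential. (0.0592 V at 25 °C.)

The Cu²⁺/Cu couple is the cathode, so E°_cell = 0.34 V; n = 2.
[H⁺] = 10^(−4.85) = 1.4 × 10^-5 M, and Q = [H⁺]^2 / ([Cu²⁺]·P(H₂)) = 1.05 × 10^-7.
E = E° − (0.0592/2) log Q = 0.34 − (0.0592/2)(-6.979) = 0.547 V.

0.55 V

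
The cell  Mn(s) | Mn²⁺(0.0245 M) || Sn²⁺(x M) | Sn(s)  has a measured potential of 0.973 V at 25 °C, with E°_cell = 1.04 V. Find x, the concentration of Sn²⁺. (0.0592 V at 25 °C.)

1.3 × 10^-4 M

From the Nernst equation, log Q = n(E° − E)/0.0592 = 2(1.04 − 0.973)/0.0592 = 2.264, so Q = 183.
With Q = [Mn²⁺]/[Sn²⁺] and the known concentrations, [Sn²⁺] in the denominator gives [Sn²⁺] = 1.3 × 10^-4 M.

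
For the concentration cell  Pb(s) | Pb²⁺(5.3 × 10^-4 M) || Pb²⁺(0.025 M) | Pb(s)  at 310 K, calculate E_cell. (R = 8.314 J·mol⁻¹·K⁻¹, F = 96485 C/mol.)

Both half-cells are Pb²⁺/Pb, so E°_cell = 0. The concentrated side is the cathode; the cell reaction moves Pb²⁺ from high to low concentration with n = 2.
Q = [Pb²⁺]_dilute/[Pb²⁺]_conc = 5.3 × 10^-4/0.025 = 0.0212.
E = 0 − (RT/nF) ln Q = −((8.314×310)/(2×96485))(-3.854) = 0.0515 V.

0.051 V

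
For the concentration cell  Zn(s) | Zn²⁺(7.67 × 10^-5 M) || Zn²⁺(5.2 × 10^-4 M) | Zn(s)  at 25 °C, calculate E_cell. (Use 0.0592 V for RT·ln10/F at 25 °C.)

Both half-cells are Zn²⁺/Zn, so E°_cell = 0. The concentrated side is the cathode; the cell reaction moves Zn²⁺ from high to low concentration with n = 2.
Q = [Zn²⁺]_dilute/[Zn²⁺]_conc = 7.67 × 10^-5/5.2 × 10^-4 = 0.147.
E = 0 − (0.0592/2) log Q = −(0.0592/2)(-0.831) = 0.0246 V.

0.025 V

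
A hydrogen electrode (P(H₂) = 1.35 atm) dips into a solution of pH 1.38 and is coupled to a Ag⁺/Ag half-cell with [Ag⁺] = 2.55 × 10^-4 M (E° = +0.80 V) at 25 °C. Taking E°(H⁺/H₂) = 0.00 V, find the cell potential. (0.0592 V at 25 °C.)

0.67 V

The Ag⁺/Ag couple is the cathode, so E°_cell = 0.80 V; n = 2.
[H⁺] = 10^(−1.38) = 0.042 M, and Q = [H⁺]^2 / ([Ag⁺]^2·P(H₂)) = 1.98 × 10^4.
E = E° − (0.0592/2) log Q = 0.80 − (0.0592/2)(4.297) = 0.673 V.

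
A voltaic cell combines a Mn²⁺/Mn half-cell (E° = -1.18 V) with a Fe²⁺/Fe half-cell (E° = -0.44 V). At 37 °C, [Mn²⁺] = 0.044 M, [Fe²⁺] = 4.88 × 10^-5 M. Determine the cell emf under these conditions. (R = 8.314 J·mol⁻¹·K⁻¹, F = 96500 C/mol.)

0.649 V

The Fe²⁺/Fe couple has the higher reduction potential and acts as the cathode, so E°_cell = -0.44 − (-1.18) = 0.74 V.
Balancing electrons gives n = 2; the reaction quotient is Q = [Mn²⁺]/[Fe²⁺] = 902.
E = E° − (RT/nF) ln Q = 0.74 − (8.314×310)/(2×96500) × (6.804) = 0.740 − 0.091 = 0.649 V.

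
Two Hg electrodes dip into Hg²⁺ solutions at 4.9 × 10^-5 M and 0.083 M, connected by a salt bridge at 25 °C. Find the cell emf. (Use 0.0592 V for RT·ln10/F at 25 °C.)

Both half-cells are Hg²⁺/Hg, so E°_cell = 0. The concentrated side is the cathode; the cell reaction moves Hg²⁺ from high to low concentration with n = 2.
Q = [Hg²⁺]_dilute/[Hg²⁺]_conc = 4.9 × 10^-5/0.083 = 5.9 × 10^-4.
E = 0 − (0.0592/2) log Q = −(0.0592/2)(-3.229) = 0.0956 V.

0.096 V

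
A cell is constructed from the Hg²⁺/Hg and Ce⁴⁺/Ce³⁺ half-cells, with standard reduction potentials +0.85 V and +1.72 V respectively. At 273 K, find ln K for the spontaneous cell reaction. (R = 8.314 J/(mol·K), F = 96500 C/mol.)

ln K = 74.0

E°_cell = +1.72 − (+0.85) = 0.87 V, with n = 2 electrons transferred.
At equilibrium E = 0, so the Nernst equation gives ln K = nFE°/RT = (2)(96500)(0.87)/((8.314)(273)) = 73.98.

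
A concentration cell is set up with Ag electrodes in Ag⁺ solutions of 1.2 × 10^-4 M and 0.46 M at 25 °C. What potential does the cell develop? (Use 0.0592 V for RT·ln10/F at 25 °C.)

0.21 V

Both half-cells are Ag⁺/Ag, so E°_cell = 0. The concentrated side is the cathode; the cell reaction moves Ag⁺ from high to low concentration with n = 1.
Q = [Ag⁺]_dilute/[Ag⁺]_conc = 1.2 × 10^-4/0.46 = 2.61 × 10^-4.
E = 0 − (0.0592/1) log Q = −(0.0592/1)(-3.584) = 0.2122 V.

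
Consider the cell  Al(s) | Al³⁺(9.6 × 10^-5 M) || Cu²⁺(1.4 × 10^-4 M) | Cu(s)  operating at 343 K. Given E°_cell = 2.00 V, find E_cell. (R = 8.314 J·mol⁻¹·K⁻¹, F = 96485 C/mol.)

1.96 V

Balancing electrons gives n = 6; the reaction quotient is Q = [Al³⁺]^2/[Cu²⁺]^3 = 3360.
E = E° − (RT/nF) ln Q = 2.00 − (8.314×343)/(6×96485) × (8.119) = 2.000 − 0.040 = 1.960 V.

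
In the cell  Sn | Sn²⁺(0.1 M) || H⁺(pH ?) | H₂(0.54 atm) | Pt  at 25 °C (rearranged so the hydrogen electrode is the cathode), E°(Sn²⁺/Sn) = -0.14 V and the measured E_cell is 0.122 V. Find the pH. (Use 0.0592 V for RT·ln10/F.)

pH = 0.94

E°_cell = 0.14 V and n = 2.
log Q = n(E° − E)/0.0592 = 2×(0.14 − 0.122)/0.0592 = 0.608.
With Q = [Sn²⁺]·P(H₂) / [H⁺]^2, solving for [H⁺] gives log[H⁺] = -0.938, so pH = 0.94.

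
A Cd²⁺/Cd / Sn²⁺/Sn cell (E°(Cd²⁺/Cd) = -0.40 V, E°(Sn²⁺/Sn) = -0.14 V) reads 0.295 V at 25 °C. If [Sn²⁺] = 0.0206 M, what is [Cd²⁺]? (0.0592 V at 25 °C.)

From the Nernst equation, log Q = n(E° − E)/0.0592 = 2(0.26 − 0.295)/0.0592 = -1.182, so Q = 0.0657.
With Q = [Cd²⁺]/[Sn²⁺] and the known concentrations, [Cd²⁺] in the numerator gives [Cd²⁺] = 0.0014 M.

0.0014 M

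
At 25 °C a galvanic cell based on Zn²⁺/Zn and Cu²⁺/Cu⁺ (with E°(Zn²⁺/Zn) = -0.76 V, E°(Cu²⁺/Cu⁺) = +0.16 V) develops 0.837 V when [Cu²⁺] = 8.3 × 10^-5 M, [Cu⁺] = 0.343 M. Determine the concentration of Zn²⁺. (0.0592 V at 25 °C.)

3.7 × 10^-5 M

From the Nernst equation, log Q = n(E° − E)/0.0592 = 2(0.92 − 0.837)/0.0592 = 2.804, so Q = 637.
With Q = [Zn²⁺]·[Cu⁺]^2/[Cu²⁺]^2 and the known concentrations, [Zn²⁺] in the numerator gives [Zn²⁺] = 3.7 × 10^-5 M.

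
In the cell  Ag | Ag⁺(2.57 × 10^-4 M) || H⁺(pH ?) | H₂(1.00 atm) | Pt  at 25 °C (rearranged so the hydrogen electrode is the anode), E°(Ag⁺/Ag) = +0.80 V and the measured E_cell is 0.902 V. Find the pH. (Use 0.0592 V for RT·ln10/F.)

pH = 5.31

E°_cell = 0.80 V and n = 2.
log Q = n(E° − E)/0.0592 = 2×(0.80 − 0.902)/0.0592 = -3.446.
With Q = [H⁺]^2 / ([Ag⁺]^2·P(H₂)), solving for [H⁺] gives log[H⁺] = -5.313, so pH = 5.31.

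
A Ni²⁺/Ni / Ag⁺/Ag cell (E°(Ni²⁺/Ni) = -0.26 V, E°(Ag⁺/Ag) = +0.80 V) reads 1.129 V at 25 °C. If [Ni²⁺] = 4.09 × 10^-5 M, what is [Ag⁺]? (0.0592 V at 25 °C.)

From the Nernst equation, log Q = n(E° − E)/0.0592 = 2(1.06 − 1.129)/0.0592 = -2.331, so Q = 0.00467.
With Q = [Ni²⁺]/[Ag⁺]^2 and the known concentrations, [Ag⁺]^2 in the denominator gives [Ag⁺] = 0.094 M.

0.094 M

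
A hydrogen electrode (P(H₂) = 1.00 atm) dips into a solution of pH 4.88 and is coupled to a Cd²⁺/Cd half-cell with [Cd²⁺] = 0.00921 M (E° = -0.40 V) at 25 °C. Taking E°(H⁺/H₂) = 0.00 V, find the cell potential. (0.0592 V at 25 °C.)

0.17 V

The hydrogen couple is the cathode, so E°_cell = 0.40 V; n = 2.
[H⁺] = 10^(−4.88) = 1.3 × 10^-5 M, and Q = [Cd²⁺]·P(H₂) / [H⁺]^2 = 5.3 × 10^7.
E = E° − (0.0592/2) log Q = 0.40 − (0.0592/2)(7.724) = 0.171 V.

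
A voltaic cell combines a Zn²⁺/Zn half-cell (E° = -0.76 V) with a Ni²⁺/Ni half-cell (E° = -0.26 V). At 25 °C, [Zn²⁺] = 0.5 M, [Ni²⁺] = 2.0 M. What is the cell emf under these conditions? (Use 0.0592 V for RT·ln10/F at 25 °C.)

0.518 V

The Ni²⁺/Ni couple has the higher reduction potential and acts as the cathode, so E°_cell = -0.26 − (-0.76) = 0.50 V.
Balancing electrons gives n = 2; the reaction quotient is Q = [Zn²⁺]/[Ni²⁺] = 0.250.
At 25 °C, E = E° − (0.0592/n) log Q = 0.50 − (0.0592/2)(-0.602) = 0.500 + 0.018 = 0.518 V.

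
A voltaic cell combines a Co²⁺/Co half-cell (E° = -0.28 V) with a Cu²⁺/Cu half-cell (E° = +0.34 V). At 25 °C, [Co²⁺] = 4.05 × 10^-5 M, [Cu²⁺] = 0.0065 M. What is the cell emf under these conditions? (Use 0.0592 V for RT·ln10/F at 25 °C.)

0.685 V

The Cu²⁺/Cu couple has the higher reduction potential and acts as the cathode, so E°_cell = +0.34 − (-0.28) = 0.62 V.
Balancing electrons gives n = 2; the reaction quotient is Q = [Co²⁺]/[Cu²⁺] = 0.00623.
At 25 °C, E = E° − (0.0592/n) log Q = 0.62 − (0.0592/2)(-2.205) = 0.620 + 0.065 = 0.685 V.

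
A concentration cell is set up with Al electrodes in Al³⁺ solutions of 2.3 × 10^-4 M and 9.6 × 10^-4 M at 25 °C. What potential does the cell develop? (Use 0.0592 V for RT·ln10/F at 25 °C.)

0.012 V

Both half-cells are Al³⁺/Al, so E°_cell = 0. The concentrated side is the cathode; the cell reaction moves Al³⁺ from high to low concentration with n = 3.
Q = [Al³⁺]_dilute/[Al³⁺]_conc = 2.3 × 10^-4/9.6 × 10^-4 = 0.240.
E = 0 − (0.0592/3) log Q = −(0.0592/3)(-0.621) = 0.0123 V.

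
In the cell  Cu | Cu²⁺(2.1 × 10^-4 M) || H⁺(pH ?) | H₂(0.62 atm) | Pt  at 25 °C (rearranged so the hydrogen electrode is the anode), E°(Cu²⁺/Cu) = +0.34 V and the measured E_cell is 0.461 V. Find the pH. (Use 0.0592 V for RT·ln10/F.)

E°_cell = 0.34 V and n = 2.
log Q = n(E° − E)/0.0592 = 2×(0.34 − 0.461)/0.0592 = -4.088.
With Q = [H⁺]^2 / ([Cu²⁺]·P(H₂)), solving for [H⁺] gives log[H⁺] = -3.987, so pH = 3.99.

pH = 3.99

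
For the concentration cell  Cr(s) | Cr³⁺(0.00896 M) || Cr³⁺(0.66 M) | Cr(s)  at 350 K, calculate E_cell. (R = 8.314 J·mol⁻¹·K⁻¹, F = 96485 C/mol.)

Both half-cells are Cr³⁺/Cr, so E°_cell = 0. The concentrated side is the cathode; the cell reaction moves Cr³⁺ from high to low concentration with n = 3.
Q = [Cr³⁺]_dilute/[Cr³⁺]_conc = 0.00896/0.66 = 0.0136.
E = 0 − (RT/nF) ln Q = −((8.314×350)/(3×96485))(-4.299) = 0.0432 V.

0.043 V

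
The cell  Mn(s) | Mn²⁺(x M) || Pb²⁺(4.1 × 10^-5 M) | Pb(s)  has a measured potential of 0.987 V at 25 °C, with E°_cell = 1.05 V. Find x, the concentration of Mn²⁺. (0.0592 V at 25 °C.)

0.0055 M

From the Nernst equation, log Q = n(E° − E)/0.0592 = 2(1.05 − 0.987)/0.0592 = 2.128, so Q = 134.
With Q = [Mn²⁺]/[Pb²⁺] and the known concentrations, [Mn²⁺] in the numerator gives [Mn²⁺] = 0.0055 M.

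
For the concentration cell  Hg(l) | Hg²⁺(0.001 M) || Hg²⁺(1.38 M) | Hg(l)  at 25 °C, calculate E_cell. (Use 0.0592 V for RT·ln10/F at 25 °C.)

0.093 V

Both half-cells are Hg²⁺/Hg, so E°_cell = 0. The concentrated side is the cathode; the cell reaction moves Hg²⁺ from high to low concentration with n = 2.
Q = [Hg²⁺]_dilute/[Hg²⁺]_conc = 0.001/1.38 = 7.25 × 10^-4.
E = 0 − (0.0592/2) log Q = −(0.0592/2)(-3.140) = 0.0929 V.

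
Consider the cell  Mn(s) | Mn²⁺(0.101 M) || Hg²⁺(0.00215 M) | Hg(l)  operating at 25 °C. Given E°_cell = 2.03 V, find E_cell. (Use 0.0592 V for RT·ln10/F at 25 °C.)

Balancing electrons gives n = 2; the reaction quotient is Q = [Mn²⁺]/[Hg²⁺] = 47.0.
At 25 °C, E = E° − (0.0592/n) log Q = 2.03 − (0.0592/2)(1.672) = 2.030 − 0.049 = 1.981 V.

1.98 V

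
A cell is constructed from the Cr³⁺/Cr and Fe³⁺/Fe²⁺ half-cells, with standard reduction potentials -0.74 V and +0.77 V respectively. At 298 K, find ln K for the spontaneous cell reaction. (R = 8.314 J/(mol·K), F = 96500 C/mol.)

E°_cell = +0.77 − (-0.74) = 1.51 V, with n = 3 electrons transferred.
At equilibrium E = 0, so the Nernst equation gives ln K = nFE°/RT = (3)(96500)(1.51)/((8.314)(298)) = 176.44.

ln K = 176.4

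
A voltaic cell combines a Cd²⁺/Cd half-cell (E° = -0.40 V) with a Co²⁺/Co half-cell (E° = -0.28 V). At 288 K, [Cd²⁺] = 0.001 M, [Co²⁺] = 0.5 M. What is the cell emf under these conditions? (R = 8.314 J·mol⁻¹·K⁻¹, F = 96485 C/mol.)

0.197 V

The Co²⁺/Co couple has the higher reduction potential and acts as the cathode, so E°_cell = -0.28 − (-0.40) = 0.12 V.
Balancing electrons gives n = 2; the reaction quotient is Q = [Cd²⁺]/[Co²⁺] = 0.00200.
E = E° − (RT/nF) ln Q = 0.12 − (8.314×288)/(2×96485) × (-6.215) = 0.120 + 0.077 = 0.197 V.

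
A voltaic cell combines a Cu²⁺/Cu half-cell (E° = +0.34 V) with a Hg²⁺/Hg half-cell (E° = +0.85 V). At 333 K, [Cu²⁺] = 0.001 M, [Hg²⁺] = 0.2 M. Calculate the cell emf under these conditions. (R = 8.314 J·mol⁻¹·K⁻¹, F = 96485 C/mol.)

0.586 V

The Hg²⁺/Hg couple has the higher reduction potential and acts as the cathode, so E°_cell = +0.85 − (+0.34) = 0.51 V.
Balancing electrons gives n = 2; the reaction quotient is Q = [Cu²⁺]/[Hg²⁺] = 0.00500.
E = E° − (RT/nF) ln Q = 0.51 − (8.314×333)/(2×96485) × (-5.298) = 0.510 + 0.076 = 0.586 V.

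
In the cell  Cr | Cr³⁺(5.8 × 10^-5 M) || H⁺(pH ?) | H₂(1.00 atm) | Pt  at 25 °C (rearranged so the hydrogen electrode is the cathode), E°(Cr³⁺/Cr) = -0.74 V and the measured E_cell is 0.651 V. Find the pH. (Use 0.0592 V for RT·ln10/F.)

E°_cell = 0.74 V and n = 6.
log Q = n(E° − E)/0.0592 = 6×(0.74 − 0.651)/0.0592 = 9.020.
With Q = [Cr³⁺]^2·P(H₂)^3 / [H⁺]^6, solving for [H⁺] gives log[H⁺] = -2.916, so pH = 2.92.

pH = 2.92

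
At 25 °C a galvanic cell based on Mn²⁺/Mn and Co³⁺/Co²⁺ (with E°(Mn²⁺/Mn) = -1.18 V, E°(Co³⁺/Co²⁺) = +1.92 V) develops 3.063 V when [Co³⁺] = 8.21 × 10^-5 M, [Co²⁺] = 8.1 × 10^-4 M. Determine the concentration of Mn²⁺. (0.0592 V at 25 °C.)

From the Nernst equation, log Q = n(E° − E)/0.0592 = 2(3.10 − 3.063)/0.0592 = 1.250, so Q = 17.8.
With Q = [Mn²⁺]·[Co²⁺]^2/[Co³⁺]^2 and the known concentrations, [Mn²⁺] in the numerator gives [Mn²⁺] = 0.18 M.

0.18 M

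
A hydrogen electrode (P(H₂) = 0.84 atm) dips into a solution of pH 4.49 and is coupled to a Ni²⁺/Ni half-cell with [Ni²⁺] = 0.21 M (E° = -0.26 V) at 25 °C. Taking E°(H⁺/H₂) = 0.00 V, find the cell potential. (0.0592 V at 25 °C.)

0.017 V

The hydrogen couple is the cathode, so E°_cell = 0.26 V; n = 2.
[H⁺] = 10^(−4.49) = 3.2 × 10^-5 M, and Q = [Ni²⁺]·P(H₂) / [H⁺]^2 = 1.68 × 10^8.
E = E° − (0.0592/2) log Q = 0.26 − (0.0592/2)(8.226) = 0.017 V.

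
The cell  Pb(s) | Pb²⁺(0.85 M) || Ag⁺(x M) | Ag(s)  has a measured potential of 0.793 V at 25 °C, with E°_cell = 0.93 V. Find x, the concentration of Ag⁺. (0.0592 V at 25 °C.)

From the Nernst equation, log Q = n(E° − E)/0.0592 = 2(0.93 − 0.793)/0.0592 = 4.628, so Q = 4.25 × 10^4.
With Q = [Pb²⁺]/[Ag⁺]^2 and the known concentrations, [Ag⁺]^2 in the denominator gives [Ag⁺] = 0.0045 M.

0.0045 M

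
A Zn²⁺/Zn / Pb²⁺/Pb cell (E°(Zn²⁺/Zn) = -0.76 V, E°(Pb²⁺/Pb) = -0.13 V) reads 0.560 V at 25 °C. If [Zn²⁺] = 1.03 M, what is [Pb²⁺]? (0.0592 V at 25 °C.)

0.0044 M

From the Nernst equation, log Q = n(E° − E)/0.0592 = 2(0.63 − 0.560)/0.0592 = 2.365, so Q = 232.
With Q = [Zn²⁺]/[Pb²⁺] and the known concentrations, [Pb²⁺] in the denominator gives [Pb²⁺] = 0.0044 M.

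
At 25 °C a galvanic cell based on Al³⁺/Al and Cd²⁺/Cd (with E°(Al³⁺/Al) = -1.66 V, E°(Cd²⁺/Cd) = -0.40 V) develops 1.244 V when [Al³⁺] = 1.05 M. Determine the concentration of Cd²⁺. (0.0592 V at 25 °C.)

From the Nernst equation, log Q = n(E° − E)/0.0592 = 6(1.26 − 1.244)/0.0592 = 1.622, so Q = 41.8.
With Q = [Al³⁺]^2/[Cd²⁺]^3 and the known concentrations, [Cd²⁺]^3 in the denominator gives [Cd²⁺] = 0.3 M.

0.3 M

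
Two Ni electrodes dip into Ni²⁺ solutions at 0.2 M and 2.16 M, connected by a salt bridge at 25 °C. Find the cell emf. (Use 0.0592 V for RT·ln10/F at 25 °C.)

Both half-cells are Ni²⁺/Ni, so E°_cell = 0. The concentrated side is the cathode; the cell reaction moves Ni²⁺ from high to low concentration with n = 2.
Q = [Ni²⁺]_dilute/[Ni²⁺]_conc = 0.2/2.16 = 0.0926.
E = 0 − (0.0592/2) log Q = −(0.0592/2)(-1.033) = 0.0306 V.

0.031 V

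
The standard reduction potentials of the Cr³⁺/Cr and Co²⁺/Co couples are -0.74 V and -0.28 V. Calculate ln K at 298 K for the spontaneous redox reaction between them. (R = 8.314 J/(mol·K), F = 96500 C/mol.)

E°_cell = -0.28 − (-0.74) = 0.46 V, with n = 6 electrons transferred.
At equilibrium E = 0, so the Nernst equation gives ln K = nFE°/RT = (6)(96500)(0.46)/((8.314)(298)) = 107.50.

ln K = 107.5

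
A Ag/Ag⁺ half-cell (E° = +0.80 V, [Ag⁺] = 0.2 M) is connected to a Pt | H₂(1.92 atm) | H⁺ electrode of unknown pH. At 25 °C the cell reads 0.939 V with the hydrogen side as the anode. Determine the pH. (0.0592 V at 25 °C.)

E°_cell = 0.80 V and n = 2.
log Q = n(E° − E)/0.0592 = 2×(0.80 − 0.939)/0.0592 = -4.696.
With Q = [H⁺]^2 / ([Ag⁺]^2·P(H₂)), solving for [H⁺] gives log[H⁺] = -2.905, so pH = 2.91.

pH = 2.91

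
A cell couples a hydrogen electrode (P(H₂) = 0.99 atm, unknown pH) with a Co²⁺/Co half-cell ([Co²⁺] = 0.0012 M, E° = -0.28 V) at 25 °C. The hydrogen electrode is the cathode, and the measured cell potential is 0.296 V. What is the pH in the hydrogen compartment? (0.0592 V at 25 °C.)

E°_cell = 0.28 V and n = 2.
log Q = n(E° − E)/0.0592 = 2×(0.28 − 0.296)/0.0592 = -0.541.
With Q = [Co²⁺]·P(H₂) / [H⁺]^2, solving for [H⁺] gives log[H⁺] = -1.192, so pH = 1.19.

pH = 1.19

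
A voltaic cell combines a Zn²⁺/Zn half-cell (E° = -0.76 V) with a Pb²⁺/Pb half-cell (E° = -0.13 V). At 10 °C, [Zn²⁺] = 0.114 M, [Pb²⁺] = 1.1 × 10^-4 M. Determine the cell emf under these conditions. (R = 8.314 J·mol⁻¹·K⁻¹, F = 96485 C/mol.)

The Pb²⁺/Pb couple has the higher reduction potential and acts as the cathode, so E°_cell = -0.13 − (-0.76) = 0.63 V.
Balancing electrons gives n = 2; the reaction quotient is Q = [Zn²⁺]/[Pb²⁺] = 1040.
E = E° − (RT/nF) ln Q = 0.63 − (8.314×283)/(2×96485) × (6.943) = 0.630 − 0.085 = 0.545 V.

0.545 V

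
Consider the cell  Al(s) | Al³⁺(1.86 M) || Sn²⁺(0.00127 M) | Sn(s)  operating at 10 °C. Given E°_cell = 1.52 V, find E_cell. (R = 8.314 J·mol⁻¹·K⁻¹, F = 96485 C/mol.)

Balancing electrons gives n = 6; the reaction quotient is Q = [Al³⁺]^2/[Sn²⁺]^3 = 1.69 × 10^9.
E = E° − (RT/nF) ln Q = 1.52 − (8.314×283)/(6×96485) × (21.247) = 1.520 − 0.086 = 1.434 V.

1.43 V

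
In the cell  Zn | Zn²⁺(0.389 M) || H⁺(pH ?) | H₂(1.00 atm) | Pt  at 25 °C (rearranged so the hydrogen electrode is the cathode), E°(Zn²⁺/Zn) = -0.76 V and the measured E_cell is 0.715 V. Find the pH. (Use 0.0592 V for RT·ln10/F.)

pH = 0.97

E°_cell = 0.76 V and n = 2.
log Q = n(E° − E)/0.0592 = 2×(0.76 − 0.715)/0.0592 = 1.520.
With Q = [Zn²⁺]·P(H₂) / [H⁺]^2, solving for [H⁺] gives log[H⁺] = -0.965, so pH = 0.97.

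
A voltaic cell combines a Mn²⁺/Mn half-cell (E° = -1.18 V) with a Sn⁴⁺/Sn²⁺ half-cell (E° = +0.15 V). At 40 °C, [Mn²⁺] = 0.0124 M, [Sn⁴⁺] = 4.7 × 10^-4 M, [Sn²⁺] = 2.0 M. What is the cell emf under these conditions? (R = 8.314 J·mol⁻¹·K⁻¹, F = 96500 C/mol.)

1.28 V

The Sn⁴⁺/Sn²⁺ couple has the higher reduction potential and acts as the cathode, so E°_cell = +0.15 − (-1.18) = 1.33 V.
Balancing electrons gives n = 2; the reaction quotient is Q = [Mn²⁺]·[Sn²⁺]/[Sn⁴⁺] = 52.8.
E = E° − (RT/nF) ln Q = 1.33 − (8.314×313)/(2×96500) × (3.966) = 1.330 − 0.053 = 1.277 V.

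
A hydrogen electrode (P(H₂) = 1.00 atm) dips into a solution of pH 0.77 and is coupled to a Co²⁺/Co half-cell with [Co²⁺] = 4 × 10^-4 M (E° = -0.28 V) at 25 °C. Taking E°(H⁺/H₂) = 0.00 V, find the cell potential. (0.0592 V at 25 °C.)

The hydrogen couple is the cathode, so E°_cell = 0.28 V; n = 2.
[H⁺] = 10^(−0.77) = 0.17 M, and Q = [Co²⁺]·P(H₂) / [H⁺]^2 = 0.0139.
E = E° − (0.0592/2) log Q = 0.28 − (0.0592/2)(-1.858) = 0.335 V.

0.33 V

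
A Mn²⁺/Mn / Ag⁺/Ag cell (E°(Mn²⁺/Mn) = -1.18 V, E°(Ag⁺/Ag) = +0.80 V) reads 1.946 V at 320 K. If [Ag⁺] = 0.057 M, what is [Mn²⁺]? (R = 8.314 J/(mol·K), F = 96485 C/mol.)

0.038 M

From the Nernst equation, ln Q = nF(E° − E)/RT = 2×96485×(1.98 − 1.946)/(8.314×320) = 2.466, so Q = 11.8.
With Q = [Mn²⁺]/[Ag⁺]^2 and the known concentrations, [Mn²⁺] in the numerator gives [Mn²⁺] = 0.038 M.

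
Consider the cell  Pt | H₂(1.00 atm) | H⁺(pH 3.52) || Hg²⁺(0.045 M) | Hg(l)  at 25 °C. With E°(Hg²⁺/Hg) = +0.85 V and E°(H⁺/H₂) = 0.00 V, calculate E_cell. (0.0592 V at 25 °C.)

The Hg²⁺/Hg couple is the cathode, so E°_cell = 0.85 V; n = 2.
[H⁺] = 10^(−3.52) = 3 × 10^-4 M, and Q = [H⁺]^2 / ([Hg²⁺]·P(H₂)) = 2.03 × 10^-6.
E = E° − (0.0592/2) log Q = 0.85 − (0.0592/2)(-5.693) = 1.019 V.

1.02 V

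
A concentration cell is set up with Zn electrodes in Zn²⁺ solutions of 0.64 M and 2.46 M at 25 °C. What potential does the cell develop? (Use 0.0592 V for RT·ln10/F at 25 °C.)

Both half-cells are Zn²⁺/Zn, so E°_cell = 0. The concentrated side is the cathode; the cell reaction moves Zn²⁺ from high to low concentration with n = 2.
Q = [Zn²⁺]_dilute/[Zn²⁺]_conc = 0.64/2.46 = 0.260.
E = 0 − (0.0592/2) log Q = −(0.0592/2)(-0.585) = 0.0173 V.

0.017 V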